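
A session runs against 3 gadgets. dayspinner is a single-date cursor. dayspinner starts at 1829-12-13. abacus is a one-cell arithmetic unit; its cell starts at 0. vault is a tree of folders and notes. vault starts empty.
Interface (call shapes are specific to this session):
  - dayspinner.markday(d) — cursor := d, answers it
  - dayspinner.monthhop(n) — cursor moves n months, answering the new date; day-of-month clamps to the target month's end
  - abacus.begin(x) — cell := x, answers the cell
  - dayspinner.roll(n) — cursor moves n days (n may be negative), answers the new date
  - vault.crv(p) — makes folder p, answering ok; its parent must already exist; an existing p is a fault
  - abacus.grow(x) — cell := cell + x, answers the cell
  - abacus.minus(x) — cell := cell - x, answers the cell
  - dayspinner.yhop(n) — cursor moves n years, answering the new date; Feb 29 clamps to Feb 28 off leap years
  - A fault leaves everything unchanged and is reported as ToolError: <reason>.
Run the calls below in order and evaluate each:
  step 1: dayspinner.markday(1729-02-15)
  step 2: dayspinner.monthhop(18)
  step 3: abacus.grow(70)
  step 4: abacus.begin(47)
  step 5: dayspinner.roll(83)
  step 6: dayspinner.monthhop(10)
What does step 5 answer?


Then markday passing d=1729-02-15: 1729-02-15.
I try monthhop passing n=18, yielding 1730-08-15.
Calling grow passing x=70, and get 70.
Now I run begin passing x=47, yielding 47.
Invoking roll passing n=83: 1730-11-06.
I use monthhop passing n=10, and see 1731-09-06.

Answer: 1730-11-06


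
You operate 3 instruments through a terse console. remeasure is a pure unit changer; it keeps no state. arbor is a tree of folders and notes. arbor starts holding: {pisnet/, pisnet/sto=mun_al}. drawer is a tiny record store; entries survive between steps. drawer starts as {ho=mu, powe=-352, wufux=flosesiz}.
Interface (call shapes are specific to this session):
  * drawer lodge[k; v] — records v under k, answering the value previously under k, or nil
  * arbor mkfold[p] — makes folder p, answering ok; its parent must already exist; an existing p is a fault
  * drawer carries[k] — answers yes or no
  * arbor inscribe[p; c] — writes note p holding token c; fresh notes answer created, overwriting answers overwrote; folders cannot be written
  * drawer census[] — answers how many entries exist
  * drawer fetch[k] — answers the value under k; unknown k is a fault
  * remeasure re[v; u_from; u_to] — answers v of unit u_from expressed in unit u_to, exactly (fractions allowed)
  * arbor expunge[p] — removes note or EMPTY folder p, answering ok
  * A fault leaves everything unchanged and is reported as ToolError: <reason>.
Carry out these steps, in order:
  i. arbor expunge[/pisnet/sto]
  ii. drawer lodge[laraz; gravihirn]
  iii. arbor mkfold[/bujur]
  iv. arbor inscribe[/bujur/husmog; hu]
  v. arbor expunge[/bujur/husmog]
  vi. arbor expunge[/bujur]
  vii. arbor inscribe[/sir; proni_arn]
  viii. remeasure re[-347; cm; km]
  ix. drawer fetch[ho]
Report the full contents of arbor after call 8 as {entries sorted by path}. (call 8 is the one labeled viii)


Answer: {pisnet/, sir=proni_arn}

Derivation:
·→ arbor expunge(p=/pisnet/sto)
·← ok
·→ drawer lodge(k=laraz, v=gravihirn)
·← nil
·→ arbor mkfold(p=/bujur)
·← ok
·→ arbor inscribe(p=/bujur/husmog, c=hu)
·← created
·→ arbor expunge(p=/bujur/husmog)
·← ok
·→ arbor expunge(p=/bujur)
·← ok
·→ arbor inscribe(p=/sir, c=proni_arn)
·← created
·→ remeasure re(v=-347, u_from=cm, u_to=km)
·← -347/100000
·→ drawer fetch(k=ho)
·← mu


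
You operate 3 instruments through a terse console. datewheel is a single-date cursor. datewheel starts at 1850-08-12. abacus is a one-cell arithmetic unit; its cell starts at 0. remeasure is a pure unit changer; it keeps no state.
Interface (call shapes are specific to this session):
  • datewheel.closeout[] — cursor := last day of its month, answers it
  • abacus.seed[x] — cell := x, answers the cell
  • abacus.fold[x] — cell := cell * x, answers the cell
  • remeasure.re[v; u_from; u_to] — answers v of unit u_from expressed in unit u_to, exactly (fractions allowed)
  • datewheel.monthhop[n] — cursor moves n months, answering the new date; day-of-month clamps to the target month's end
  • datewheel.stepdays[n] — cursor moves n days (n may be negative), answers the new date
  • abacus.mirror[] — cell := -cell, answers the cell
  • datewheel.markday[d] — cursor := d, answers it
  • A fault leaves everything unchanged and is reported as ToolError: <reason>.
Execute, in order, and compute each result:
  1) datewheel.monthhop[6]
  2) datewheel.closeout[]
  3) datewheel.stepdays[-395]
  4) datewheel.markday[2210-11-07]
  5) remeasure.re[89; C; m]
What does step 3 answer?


> datewheel.monthhop n: 6
  1851-02-12
> datewheel.closeout
  1851-02-28
> datewheel.stepdays n: -395
  1850-01-29
> datewheel.markday d: 2210-11-07
  2210-11-07
> remeasure.re v: 89 u_from: C u_to: m
  ToolError: incompatible units

Answer: 1850-01-29


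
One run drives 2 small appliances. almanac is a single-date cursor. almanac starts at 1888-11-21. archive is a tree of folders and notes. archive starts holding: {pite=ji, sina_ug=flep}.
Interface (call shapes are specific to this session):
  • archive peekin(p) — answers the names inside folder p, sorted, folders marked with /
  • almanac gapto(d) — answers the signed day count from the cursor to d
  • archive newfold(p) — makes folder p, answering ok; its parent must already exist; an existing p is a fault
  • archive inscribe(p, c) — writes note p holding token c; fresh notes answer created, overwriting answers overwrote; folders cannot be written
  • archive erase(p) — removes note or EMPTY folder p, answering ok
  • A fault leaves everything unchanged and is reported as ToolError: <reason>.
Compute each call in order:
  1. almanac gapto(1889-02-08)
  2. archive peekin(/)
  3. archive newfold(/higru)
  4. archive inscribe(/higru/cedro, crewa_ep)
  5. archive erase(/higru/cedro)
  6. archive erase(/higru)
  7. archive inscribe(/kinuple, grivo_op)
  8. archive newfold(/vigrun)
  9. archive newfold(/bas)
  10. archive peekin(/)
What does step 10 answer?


Answer: [bas/, kinuple, pite, sina_ug, vigrun/]

Derivation:
I use almanac gapto(1889-02-08), and get 79.
I try archive peekin(/), → [pite, sina_ug].
Now I run archive newfold(/higru): ok.
Next I call archive inscribe(/higru/cedro, crewa_ep), giving created.
Using archive erase(/higru/cedro): ok.
Next I call archive erase(/higru): ok.
Using archive inscribe(/kinuple, grivo_op), and get created.
I try archive newfold(/vigrun), and observe ok.
Invoking archive newfold(/bas), — result: ok.
I call archive peekin(/), yielding [bas/, kinuple, pite, sina_ug, vigrun/].


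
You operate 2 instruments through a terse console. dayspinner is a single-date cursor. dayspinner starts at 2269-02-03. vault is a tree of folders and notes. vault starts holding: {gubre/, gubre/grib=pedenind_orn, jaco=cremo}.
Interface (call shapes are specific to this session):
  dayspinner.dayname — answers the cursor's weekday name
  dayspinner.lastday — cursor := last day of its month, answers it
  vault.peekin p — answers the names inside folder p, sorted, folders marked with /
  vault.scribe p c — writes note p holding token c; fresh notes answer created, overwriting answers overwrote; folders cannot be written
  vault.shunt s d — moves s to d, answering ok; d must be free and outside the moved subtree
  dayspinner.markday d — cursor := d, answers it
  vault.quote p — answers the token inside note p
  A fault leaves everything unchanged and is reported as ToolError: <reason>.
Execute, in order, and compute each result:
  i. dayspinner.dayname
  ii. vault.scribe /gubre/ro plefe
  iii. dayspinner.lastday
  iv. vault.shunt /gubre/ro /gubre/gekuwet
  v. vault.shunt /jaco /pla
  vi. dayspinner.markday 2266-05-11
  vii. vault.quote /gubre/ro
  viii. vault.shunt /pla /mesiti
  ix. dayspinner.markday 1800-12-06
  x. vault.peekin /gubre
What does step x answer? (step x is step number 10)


>>> dayspinner.dayname
  Wednesday
>>> vault.scribe p=/gubre/ro c=plefe
  created
>>> dayspinner.lastday
  2269-02-28
>>> vault.shunt s=/gubre/ro d=/gubre/gekuwet
  ok
>>> vault.shunt s=/jaco d=/pla
  ok
>>> dayspinner.markday d=2266-05-11
  2266-05-11
>>> vault.quote p=/gubre/ro
  ToolError: not found
>>> vault.shunt s=/pla d=/mesiti
  ok
>>> dayspinner.markday d=1800-12-06
  1800-12-06
>>> vault.peekin p=/gubre
  [gekuwet, grib]

Answer: [gekuwet, grib]


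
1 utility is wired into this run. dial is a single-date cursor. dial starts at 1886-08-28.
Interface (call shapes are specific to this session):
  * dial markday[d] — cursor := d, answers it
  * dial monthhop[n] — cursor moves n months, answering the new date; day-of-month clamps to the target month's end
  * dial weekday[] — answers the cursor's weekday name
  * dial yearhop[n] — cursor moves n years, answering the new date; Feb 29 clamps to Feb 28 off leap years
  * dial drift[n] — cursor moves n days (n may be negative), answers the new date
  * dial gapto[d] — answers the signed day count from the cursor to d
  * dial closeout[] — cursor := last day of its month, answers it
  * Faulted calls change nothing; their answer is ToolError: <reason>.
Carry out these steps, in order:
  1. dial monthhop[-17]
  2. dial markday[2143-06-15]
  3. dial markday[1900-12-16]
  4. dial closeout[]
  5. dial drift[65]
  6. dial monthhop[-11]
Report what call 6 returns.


Answer: 1900-04-06

Derivation:
I try dial monthhop with n→-17, giving 1885-03-28.
Next I call dial markday with d→2143-06-15, — result: 2143-06-15.
Then dial markday with d→1900-12-16: 1900-12-16.
I invoke dial closeout: 1900-12-31.
Then dial drift with n→65, giving 1901-03-06.
Invoking dial monthhop with n→-11, — result: 1900-04-06.


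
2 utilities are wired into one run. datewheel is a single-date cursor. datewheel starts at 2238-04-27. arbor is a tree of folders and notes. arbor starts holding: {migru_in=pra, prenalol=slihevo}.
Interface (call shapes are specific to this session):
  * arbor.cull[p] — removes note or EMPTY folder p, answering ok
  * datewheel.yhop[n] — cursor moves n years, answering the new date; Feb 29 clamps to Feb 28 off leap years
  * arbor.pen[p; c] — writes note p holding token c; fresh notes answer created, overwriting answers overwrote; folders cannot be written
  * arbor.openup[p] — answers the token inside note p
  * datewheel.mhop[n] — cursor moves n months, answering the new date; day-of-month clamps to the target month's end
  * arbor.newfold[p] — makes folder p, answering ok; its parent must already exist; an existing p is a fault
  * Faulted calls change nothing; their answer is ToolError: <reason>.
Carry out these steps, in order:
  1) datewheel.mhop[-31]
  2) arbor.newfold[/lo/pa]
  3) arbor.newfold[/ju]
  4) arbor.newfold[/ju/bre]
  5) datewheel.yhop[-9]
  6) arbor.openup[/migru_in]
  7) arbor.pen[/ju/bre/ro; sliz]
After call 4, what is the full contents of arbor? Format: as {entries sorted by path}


→ datewheel.mhop(n='-31')
← 2235-09-27
→ arbor.newfold(p='/lo/pa')
← ToolError: no parent
→ arbor.newfold(p='/ju')
← ok
→ arbor.newfold(p='/ju/bre')
← ok
→ datewheel.yhop(n='-9')
← 2226-09-27
→ arbor.openup(p='/migru_in')
← pra
→ arbor.pen(p='/ju/bre/ro', c='sliz')
← created

Answer: {ju/, ju/bre/, migru_in=pra, prenalol=slihevo}


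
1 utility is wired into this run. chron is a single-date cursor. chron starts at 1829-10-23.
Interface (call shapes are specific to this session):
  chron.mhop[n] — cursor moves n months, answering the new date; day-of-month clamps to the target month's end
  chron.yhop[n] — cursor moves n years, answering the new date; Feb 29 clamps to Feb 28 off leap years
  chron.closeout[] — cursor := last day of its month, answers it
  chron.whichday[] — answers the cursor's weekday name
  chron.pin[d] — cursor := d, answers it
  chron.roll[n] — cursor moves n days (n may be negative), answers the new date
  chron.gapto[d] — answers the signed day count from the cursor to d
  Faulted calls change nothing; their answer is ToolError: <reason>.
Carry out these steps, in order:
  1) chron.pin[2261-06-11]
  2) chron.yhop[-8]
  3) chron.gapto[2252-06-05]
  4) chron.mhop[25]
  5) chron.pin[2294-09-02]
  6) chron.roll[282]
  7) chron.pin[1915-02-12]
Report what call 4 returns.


Answer: 2255-07-11

Derivation:
Act: pin[d→2261-06-11]
Obs: 2261-06-11
Act: yhop[n→-8]
Obs: 2253-06-11
Act: gapto[d→2252-06-05]
Obs: -371
Act: mhop[n→25]
Obs: 2255-07-11
Act: pin[d→2294-09-02]
Obs: 2294-09-02
Act: roll[n→282]
Obs: 2295-06-11
Act: pin[d→1915-02-12]
Obs: 1915-02-12


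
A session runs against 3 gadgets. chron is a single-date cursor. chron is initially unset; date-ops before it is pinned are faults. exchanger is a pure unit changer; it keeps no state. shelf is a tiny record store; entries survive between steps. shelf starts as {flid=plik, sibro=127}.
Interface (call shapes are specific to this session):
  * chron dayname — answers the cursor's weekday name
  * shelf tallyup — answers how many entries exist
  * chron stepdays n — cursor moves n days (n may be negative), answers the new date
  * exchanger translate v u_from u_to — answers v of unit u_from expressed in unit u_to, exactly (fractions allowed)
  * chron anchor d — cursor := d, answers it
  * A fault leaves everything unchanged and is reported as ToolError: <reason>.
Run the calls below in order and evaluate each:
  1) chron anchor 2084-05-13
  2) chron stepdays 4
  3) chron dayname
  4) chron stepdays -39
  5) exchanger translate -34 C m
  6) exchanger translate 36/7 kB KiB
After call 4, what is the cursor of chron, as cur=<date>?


Answer: cur=2084-04-08

Derivation:
# chron anchor(2084-05-13) -> 2084-05-13
# chron stepdays(4) -> 2084-05-17
# chron dayname() -> Wednesday
# chron stepdays(-39) -> 2084-04-08
# exchanger translate(-34, C, m) -> ToolError: incompatible units
# exchanger translate(36/7, kB, KiB) -> 1125/224


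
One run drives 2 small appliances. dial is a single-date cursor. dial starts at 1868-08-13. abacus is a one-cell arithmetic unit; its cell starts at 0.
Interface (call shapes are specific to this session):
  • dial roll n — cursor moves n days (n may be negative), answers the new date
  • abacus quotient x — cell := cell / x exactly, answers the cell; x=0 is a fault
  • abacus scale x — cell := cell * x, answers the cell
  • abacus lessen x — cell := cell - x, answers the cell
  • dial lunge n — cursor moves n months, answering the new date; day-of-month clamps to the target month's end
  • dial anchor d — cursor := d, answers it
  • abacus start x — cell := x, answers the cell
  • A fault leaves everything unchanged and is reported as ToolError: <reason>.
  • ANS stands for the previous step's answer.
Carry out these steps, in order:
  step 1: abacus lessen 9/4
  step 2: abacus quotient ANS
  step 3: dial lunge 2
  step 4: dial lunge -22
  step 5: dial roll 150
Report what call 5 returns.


Answer: 1867-05-12

Derivation:
% abacus lessen x=9/4
[out] -9/4
% abacus quotient x=ANS
[out] 1
% dial lunge n=2
[out] 1868-10-13
% dial lunge n=-22
[out] 1866-12-13
% dial roll n=150
[out] 1867-05-12


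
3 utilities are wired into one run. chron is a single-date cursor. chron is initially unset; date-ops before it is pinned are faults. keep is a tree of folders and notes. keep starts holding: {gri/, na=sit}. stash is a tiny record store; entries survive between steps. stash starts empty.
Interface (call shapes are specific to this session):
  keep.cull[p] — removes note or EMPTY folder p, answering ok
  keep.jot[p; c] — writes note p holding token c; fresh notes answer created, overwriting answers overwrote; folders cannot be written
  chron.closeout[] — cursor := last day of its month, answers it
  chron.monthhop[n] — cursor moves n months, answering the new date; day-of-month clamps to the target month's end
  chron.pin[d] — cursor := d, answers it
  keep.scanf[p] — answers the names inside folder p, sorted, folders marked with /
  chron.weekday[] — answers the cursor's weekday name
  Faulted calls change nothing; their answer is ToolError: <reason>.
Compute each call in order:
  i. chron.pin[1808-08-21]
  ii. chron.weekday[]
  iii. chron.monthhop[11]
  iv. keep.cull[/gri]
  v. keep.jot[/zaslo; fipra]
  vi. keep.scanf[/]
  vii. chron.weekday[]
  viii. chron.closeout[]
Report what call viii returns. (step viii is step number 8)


% 1. pin(d→1808-08-21) ~> 1808-08-21
% 2. weekday() ~> Sunday
% 3. monthhop(n→11) ~> 1809-07-21
% 4. cull(p→/gri) ~> ok
% 5. jot(p→/zaslo, c→fipra) ~> created
% 6. scanf(p→/) ~> [na, zaslo]
% 7. weekday() ~> Friday
% 8. closeout() ~> 1809-07-31

Answer: 1809-07-31


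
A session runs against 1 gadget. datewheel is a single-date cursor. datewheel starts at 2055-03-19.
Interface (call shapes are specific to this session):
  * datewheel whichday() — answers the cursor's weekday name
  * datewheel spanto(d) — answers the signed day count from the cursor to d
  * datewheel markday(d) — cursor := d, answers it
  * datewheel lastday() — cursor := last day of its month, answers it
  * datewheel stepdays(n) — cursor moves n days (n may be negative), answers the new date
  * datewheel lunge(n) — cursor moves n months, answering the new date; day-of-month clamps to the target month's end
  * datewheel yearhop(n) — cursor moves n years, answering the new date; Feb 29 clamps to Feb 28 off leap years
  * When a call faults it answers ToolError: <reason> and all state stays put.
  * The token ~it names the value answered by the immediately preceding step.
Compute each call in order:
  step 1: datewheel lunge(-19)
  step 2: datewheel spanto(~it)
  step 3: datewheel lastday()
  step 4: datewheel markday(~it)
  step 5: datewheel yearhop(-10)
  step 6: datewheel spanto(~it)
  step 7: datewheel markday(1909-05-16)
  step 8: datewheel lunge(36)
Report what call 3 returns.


Answer: 2053-08-31

Derivation:
// datewheel lunge(n: -19) : 2053-08-19
// datewheel spanto(d: ~it) : 0
// datewheel lastday() : 2053-08-31
// datewheel markday(d: ~it) : 2053-08-31
// datewheel yearhop(n: -10) : 2043-08-31
// datewheel spanto(d: ~it) : 0
// datewheel markday(d: 1909-05-16) : 1909-05-16
// datewheel lunge(n: 36) : 1912-05-16


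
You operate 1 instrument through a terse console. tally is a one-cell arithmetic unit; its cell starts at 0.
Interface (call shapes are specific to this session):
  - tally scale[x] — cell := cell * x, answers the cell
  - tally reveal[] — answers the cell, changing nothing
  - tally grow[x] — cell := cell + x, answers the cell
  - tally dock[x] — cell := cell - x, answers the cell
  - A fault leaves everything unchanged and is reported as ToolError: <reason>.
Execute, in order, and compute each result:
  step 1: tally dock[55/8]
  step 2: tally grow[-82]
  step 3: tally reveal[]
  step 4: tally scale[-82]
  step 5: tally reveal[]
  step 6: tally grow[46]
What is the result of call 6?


I try tally dock on x=55/8, and get -55/8.
I try tally grow on x=-82, and get -711/8.
I use tally reveal, giving -711/8.
Now I run tally scale on x=-82, which returns 29151/4.
I invoke tally reveal(), and observe 29151/4.
Next I call tally grow on x=46, and observe 29335/4.

Answer: 29335/4


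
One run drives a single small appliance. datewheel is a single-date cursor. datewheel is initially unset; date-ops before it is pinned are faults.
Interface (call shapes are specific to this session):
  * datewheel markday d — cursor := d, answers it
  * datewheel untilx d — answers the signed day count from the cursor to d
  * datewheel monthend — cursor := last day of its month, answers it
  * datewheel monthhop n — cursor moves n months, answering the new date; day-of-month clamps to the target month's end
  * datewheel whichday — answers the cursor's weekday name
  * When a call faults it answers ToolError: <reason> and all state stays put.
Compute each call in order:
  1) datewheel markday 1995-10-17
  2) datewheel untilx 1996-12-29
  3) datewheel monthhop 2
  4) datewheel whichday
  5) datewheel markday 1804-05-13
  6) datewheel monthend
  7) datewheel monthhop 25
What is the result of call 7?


Step: datewheel markday[d='1995-10-17']
Result: 1995-10-17
Step: datewheel untilx[d='1996-12-29']
Result: 439
Step: datewheel monthhop[n='2']
Result: 1995-12-17
Step: datewheel whichday[]
Result: Sunday
Step: datewheel markday[d='1804-05-13']
Result: 1804-05-13
Step: datewheel monthend[]
Result: 1804-05-31
Step: datewheel monthhop[n='25']
Result: 1806-06-30

Answer: 1806-06-30


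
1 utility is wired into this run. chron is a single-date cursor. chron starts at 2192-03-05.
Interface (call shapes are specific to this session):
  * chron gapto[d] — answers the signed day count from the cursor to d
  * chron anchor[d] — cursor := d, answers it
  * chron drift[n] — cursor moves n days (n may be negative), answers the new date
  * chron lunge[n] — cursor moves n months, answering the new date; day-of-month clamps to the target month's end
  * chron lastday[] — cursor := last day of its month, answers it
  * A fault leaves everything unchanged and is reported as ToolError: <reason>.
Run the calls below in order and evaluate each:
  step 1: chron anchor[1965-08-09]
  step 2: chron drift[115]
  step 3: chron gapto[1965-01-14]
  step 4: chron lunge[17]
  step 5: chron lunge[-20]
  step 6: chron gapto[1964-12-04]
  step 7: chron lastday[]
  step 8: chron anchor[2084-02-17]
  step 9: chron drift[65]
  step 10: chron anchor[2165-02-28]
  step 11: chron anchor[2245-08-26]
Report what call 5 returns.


==> chron anchor(d='1965-08-09')
<== 1965-08-09
==> chron drift(n='115')
<== 1965-12-02
==> chron gapto(d='1965-01-14')
<== -322
==> chron lunge(n='17')
<== 1967-05-02
==> chron lunge(n='-20')
<== 1965-09-02
==> chron gapto(d='1964-12-04')
<== -272
==> chron lastday()
<== 1965-09-30
==> chron anchor(d='2084-02-17')
<== 2084-02-17
==> chron drift(n='65')
<== 2084-04-22
==> chron anchor(d='2165-02-28')
<== 2165-02-28
==> chron anchor(d='2245-08-26')
<== 2245-08-26

Answer: 1965-09-02


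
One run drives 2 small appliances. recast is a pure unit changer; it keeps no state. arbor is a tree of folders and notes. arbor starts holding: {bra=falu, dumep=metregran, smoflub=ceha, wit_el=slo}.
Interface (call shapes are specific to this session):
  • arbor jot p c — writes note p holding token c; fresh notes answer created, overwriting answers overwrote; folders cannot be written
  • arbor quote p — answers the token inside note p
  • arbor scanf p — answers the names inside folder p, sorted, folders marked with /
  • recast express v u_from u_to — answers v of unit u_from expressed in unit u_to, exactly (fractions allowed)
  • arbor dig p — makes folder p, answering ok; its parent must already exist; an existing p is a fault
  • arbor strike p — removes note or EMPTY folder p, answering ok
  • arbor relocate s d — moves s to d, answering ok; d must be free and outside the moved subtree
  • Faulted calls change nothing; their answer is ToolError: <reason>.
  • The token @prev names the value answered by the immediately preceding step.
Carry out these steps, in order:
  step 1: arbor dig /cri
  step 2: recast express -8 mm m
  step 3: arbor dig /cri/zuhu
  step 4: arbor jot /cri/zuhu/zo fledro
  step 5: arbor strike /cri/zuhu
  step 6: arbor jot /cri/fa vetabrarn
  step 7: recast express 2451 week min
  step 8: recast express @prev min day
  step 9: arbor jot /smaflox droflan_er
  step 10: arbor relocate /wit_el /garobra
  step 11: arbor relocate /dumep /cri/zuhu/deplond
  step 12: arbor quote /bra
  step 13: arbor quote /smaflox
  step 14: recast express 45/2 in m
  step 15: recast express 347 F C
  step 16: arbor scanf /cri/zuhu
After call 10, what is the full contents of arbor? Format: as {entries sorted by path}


Step: arbor dig[p=/cri]
Result: ok
Step: recast express[v=-8; u_from=mm; u_to=m]
Result: -1/125
Step: arbor dig[p=/cri/zuhu]
Result: ok
Step: arbor jot[p=/cri/zuhu/zo; c=fledro]
Result: created
Step: arbor strike[p=/cri/zuhu]
Result: ToolError: not empty
Step: arbor jot[p=/cri/fa; c=vetabrarn]
Result: created
Step: recast express[v=2451; u_from=week; u_to=min]
Result: 24706080
Step: recast express[v=@prev; u_from=min; u_to=day]
Result: 17157
Step: arbor jot[p=/smaflox; c=droflan_er]
Result: created
Step: arbor relocate[s=/wit_el; d=/garobra]
Result: ok
Step: arbor relocate[s=/dumep; d=/cri/zuhu/deplond]
Result: ok
Step: arbor quote[p=/bra]
Result: falu
Step: arbor quote[p=/smaflox]
Result: droflan_er
Step: recast express[v=45/2; u_from=in; u_to=m]
Result: 1143/2000
Step: recast express[v=347; u_from=F; u_to=C]
Result: 175
Step: arbor scanf[p=/cri/zuhu]
Result: [deplond, zo]

Answer: {bra=falu, cri/, cri/fa=vetabrarn, cri/zuhu/, cri/zuhu/zo=fledro, dumep=metregran, garobra=slo, smaflox=droflan_er, smoflub=ceha}


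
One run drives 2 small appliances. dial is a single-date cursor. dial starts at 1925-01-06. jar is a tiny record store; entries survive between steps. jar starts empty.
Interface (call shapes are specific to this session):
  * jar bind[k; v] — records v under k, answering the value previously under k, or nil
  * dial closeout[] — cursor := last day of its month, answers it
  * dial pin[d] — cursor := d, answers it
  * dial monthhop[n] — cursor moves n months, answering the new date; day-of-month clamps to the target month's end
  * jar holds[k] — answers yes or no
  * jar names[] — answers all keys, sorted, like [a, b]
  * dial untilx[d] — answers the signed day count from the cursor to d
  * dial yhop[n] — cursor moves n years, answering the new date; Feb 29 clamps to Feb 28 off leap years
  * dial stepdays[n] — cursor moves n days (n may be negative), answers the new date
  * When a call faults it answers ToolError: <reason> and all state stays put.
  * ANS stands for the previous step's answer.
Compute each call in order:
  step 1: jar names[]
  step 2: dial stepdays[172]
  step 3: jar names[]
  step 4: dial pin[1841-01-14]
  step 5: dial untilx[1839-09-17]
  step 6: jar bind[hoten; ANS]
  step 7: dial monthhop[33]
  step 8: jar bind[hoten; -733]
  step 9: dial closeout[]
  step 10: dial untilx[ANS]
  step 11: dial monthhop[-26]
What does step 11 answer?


-> jar names()
<- []
-> dial stepdays(n='172')
<- 1925-06-27
-> jar names()
<- []
-> dial pin(d='1841-01-14')
<- 1841-01-14
-> dial untilx(d='1839-09-17')
<- -485
-> jar bind(k='hoten', v='ANS')
<- nil
-> dial monthhop(n='33')
<- 1843-10-14
-> jar bind(k='hoten', v='-733')
<- -485
-> dial closeout()
<- 1843-10-31
-> dial untilx(d='ANS')
<- 0
-> dial monthhop(n='-26')
<- 1841-08-31

Answer: 1841-08-31


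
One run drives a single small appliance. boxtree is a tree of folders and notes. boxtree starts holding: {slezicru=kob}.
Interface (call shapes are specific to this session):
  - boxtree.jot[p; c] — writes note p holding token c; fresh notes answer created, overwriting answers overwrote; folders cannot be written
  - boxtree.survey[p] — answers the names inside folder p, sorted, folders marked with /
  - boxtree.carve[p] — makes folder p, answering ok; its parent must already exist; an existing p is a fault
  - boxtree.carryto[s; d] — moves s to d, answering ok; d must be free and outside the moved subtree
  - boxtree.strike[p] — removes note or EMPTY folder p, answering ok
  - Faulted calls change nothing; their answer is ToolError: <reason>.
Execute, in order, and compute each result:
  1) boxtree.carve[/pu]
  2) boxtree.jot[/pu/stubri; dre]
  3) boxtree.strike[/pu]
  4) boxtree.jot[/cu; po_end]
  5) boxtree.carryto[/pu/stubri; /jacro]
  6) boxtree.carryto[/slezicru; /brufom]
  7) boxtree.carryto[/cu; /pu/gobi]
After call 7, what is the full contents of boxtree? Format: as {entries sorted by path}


Answer: {brufom=kob, jacro=dre, pu/, pu/gobi=po_end}

Derivation:
Now I run carve using /pu, and see ok.
Using jot using /pu/stubri, dre, and get created.
Using strike using /pu, and get ToolError: not empty.
I run jot using /cu, po_end, and get created.
Calling carryto using /pu/stubri, /jacro, and observe ok.
I try carryto using /slezicru, /brufom: ok.
I run carryto using /cu, /pu/gobi, giving ok.


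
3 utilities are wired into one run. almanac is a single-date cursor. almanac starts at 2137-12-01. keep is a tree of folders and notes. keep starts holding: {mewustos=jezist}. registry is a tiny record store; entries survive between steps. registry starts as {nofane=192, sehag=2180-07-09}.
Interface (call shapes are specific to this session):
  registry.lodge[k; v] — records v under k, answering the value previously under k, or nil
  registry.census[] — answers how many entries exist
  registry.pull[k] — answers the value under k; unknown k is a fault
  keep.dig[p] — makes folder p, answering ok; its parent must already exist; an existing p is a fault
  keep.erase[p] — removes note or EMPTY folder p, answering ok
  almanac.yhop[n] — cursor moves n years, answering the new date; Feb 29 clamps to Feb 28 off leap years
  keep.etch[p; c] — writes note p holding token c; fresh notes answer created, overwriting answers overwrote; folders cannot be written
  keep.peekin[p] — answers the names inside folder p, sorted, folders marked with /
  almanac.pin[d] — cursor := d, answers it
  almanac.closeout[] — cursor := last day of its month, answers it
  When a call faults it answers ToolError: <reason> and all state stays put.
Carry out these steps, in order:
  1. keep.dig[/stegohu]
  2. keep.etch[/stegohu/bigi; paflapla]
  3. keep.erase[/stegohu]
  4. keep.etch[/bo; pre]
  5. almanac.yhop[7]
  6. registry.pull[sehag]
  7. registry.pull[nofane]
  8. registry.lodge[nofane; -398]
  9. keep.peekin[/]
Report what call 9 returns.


Answer: [bo, mewustos, stegohu/]

Derivation:
→ dig(/stegohu)
← ok
→ etch(/stegohu/bigi, paflapla)
← created
→ erase(/stegohu)
← ToolError: not empty
→ etch(/bo, pre)
← created
→ yhop(7)
← 2144-12-01
→ pull(sehag)
← 2180-07-09
→ pull(nofane)
← 192
→ lodge(nofane, -398)
← 192
→ peekin(/)
← [bo, mewustos, stegohu/]


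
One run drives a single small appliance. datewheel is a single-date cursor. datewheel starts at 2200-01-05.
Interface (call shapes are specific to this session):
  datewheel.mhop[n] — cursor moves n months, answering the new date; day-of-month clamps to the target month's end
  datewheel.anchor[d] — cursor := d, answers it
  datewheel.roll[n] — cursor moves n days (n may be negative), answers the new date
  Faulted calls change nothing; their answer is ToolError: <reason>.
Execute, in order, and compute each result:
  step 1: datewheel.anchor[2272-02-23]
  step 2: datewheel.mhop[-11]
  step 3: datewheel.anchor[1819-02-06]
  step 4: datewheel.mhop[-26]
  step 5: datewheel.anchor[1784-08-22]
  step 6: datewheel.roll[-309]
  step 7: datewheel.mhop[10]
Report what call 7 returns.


→ datewheel.anchor(d=2272-02-23)
← 2272-02-23
→ datewheel.mhop(n=-11)
← 2271-03-23
→ datewheel.anchor(d=1819-02-06)
← 1819-02-06
→ datewheel.mhop(n=-26)
← 1816-12-06
→ datewheel.anchor(d=1784-08-22)
← 1784-08-22
→ datewheel.roll(n=-309)
← 1783-10-18
→ datewheel.mhop(n=10)
← 1784-08-18

Answer: 1784-08-18


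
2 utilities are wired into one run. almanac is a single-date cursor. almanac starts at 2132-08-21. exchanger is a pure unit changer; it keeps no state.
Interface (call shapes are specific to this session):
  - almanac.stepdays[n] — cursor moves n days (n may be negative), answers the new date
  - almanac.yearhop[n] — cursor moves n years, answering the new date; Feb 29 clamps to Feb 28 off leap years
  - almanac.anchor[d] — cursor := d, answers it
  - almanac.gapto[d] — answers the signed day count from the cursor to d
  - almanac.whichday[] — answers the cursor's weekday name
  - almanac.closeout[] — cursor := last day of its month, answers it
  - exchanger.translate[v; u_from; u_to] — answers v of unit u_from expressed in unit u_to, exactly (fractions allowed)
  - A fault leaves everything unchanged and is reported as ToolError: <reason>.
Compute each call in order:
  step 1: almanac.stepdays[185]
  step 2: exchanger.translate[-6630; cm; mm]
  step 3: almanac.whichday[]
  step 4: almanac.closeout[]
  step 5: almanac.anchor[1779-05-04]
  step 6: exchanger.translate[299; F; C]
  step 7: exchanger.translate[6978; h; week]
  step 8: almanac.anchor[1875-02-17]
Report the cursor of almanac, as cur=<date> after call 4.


CALL stepdays[185]
RET  2133-02-22
CALL translate[-6630; cm; mm]
RET  -66300
CALL whichday[]
RET  Sunday
CALL closeout[]
RET  2133-02-28
CALL anchor[1779-05-04]
RET  1779-05-04
CALL translate[299; F; C]
RET  445/3
CALL translate[6978; h; week]
RET  1163/28
CALL anchor[1875-02-17]
RET  1875-02-17

Answer: cur=2133-02-28


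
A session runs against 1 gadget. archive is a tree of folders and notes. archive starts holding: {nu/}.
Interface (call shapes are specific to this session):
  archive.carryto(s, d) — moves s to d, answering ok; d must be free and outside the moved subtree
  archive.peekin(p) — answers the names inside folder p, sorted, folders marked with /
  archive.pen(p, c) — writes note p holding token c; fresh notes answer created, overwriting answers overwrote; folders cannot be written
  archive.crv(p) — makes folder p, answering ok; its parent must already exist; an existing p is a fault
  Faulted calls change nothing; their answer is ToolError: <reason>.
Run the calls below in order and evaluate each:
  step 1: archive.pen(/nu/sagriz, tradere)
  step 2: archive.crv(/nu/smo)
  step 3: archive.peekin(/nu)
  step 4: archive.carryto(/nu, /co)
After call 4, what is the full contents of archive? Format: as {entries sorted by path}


Answer: {co/, co/sagriz=tradere, co/smo/}

Derivation:
// 1. archive.pen(p→/nu/sagriz, c→tradere) : created
// 2. archive.crv(p→/nu/smo) : ok
// 3. archive.peekin(p→/nu) : [sagriz, smo/]
// 4. archive.carryto(s→/nu, d→/co) : ok


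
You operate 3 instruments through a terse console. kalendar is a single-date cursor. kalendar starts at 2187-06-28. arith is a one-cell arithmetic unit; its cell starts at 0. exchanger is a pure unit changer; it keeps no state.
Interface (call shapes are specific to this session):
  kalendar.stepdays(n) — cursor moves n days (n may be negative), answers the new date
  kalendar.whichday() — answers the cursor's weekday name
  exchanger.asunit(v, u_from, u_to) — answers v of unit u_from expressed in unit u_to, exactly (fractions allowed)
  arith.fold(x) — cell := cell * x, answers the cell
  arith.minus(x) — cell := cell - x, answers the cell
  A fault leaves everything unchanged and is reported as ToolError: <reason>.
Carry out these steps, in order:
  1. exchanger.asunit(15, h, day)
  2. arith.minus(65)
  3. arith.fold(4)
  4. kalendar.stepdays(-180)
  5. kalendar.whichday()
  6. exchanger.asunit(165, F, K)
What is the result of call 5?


Answer: Saturday

Derivation:
~$ asunit v→15 u_from→h u_to→day
= 5/8
~$ minus x→65
= -65
~$ fold x→4
= -260
~$ stepdays n→-180
= 2186-12-30
~$ whichday
= Saturday
~$ asunit v→165 u_from→F u_to→K
= 62467/180


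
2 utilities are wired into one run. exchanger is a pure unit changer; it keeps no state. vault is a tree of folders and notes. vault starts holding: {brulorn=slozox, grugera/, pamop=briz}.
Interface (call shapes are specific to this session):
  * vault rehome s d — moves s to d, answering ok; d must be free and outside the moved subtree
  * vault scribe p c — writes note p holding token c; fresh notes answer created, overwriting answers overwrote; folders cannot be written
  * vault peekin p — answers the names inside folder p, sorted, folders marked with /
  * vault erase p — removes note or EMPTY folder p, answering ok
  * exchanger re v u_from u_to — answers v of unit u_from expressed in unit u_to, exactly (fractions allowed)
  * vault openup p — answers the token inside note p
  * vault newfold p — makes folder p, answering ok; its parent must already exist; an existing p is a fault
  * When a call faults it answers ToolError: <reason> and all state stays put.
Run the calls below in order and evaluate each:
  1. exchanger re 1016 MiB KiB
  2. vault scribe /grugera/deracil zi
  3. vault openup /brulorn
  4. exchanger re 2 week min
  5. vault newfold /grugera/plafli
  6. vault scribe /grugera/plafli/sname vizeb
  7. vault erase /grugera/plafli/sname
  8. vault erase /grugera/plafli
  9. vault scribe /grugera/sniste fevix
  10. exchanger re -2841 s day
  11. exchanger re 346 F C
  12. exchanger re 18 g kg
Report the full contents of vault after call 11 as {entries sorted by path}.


==> exchanger re(v='1016', u_from='MiB', u_to='KiB')
<== 1040384
==> vault scribe(p='/grugera/deracil', c='zi')
<== created
==> vault openup(p='/brulorn')
<== slozox
==> exchanger re(v='2', u_from='week', u_to='min')
<== 20160
==> vault newfold(p='/grugera/plafli')
<== ok
==> vault scribe(p='/grugera/plafli/sname', c='vizeb')
<== created
==> vault erase(p='/grugera/plafli/sname')
<== ok
==> vault erase(p='/grugera/plafli')
<== ok
==> vault scribe(p='/grugera/sniste', c='fevix')
<== created
==> exchanger re(v='-2841', u_from='s', u_to='day')
<== -947/28800
==> exchanger re(v='346', u_from='F', u_to='C')
<== 1570/9
==> exchanger re(v='18', u_from='g', u_to='kg')
<== 9/500

Answer: {brulorn=slozox, grugera/, grugera/deracil=zi, grugera/sniste=fevix, pamop=briz}


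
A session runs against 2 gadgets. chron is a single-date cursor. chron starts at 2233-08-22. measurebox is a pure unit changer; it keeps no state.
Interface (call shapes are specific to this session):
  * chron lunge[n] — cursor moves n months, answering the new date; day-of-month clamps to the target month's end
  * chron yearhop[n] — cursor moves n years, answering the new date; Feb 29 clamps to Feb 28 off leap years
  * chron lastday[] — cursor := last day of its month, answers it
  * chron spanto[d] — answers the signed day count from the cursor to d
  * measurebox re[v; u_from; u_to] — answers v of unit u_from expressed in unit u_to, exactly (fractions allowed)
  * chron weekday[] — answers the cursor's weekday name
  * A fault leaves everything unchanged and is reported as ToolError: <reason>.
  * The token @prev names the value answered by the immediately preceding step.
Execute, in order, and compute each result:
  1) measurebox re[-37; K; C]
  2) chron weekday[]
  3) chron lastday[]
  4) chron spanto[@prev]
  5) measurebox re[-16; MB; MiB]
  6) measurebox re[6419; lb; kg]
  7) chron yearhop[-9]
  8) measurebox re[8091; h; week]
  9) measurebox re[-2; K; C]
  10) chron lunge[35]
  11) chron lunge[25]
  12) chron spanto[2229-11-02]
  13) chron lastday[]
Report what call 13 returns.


~$ measurebox re -37 K C
:: -6203/20
~$ chron weekday
:: Thursday
~$ chron lastday
:: 2233-08-31
~$ chron spanto @prev
:: 0
~$ measurebox re -16 MB MiB
:: -15625/1024
~$ measurebox re 6419 lb kg
:: 291160942303/100000000
~$ chron yearhop -9
:: 2224-08-31
~$ measurebox re 8091 h week
:: 2697/56
~$ measurebox re -2 K C
:: -5503/20
~$ chron lunge 35
:: 2227-07-31
~$ chron lunge 25
:: 2229-08-31
~$ chron spanto 2229-11-02
:: 63
~$ chron lastday
:: 2229-08-31

Answer: 2229-08-31


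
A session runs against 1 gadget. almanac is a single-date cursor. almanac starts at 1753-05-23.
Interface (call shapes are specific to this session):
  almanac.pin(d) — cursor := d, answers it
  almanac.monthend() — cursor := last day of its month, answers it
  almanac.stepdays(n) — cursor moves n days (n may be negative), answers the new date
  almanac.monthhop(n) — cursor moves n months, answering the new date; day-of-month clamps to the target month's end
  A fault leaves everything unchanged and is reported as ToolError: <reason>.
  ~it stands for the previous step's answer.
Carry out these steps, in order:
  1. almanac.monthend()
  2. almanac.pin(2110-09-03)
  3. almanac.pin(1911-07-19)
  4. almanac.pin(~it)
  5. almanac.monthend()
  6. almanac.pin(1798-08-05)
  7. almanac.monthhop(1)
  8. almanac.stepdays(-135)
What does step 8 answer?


>> almanac.monthend()
<< 1753-05-31
>> almanac.pin(d: 2110-09-03)
<< 2110-09-03
>> almanac.pin(d: 1911-07-19)
<< 1911-07-19
>> almanac.pin(d: ~it)
<< 1911-07-19
>> almanac.monthend()
<< 1911-07-31
>> almanac.pin(d: 1798-08-05)
<< 1798-08-05
>> almanac.monthhop(n: 1)
<< 1798-09-05
>> almanac.stepdays(n: -135)
<< 1798-04-23

Answer: 1798-04-23
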